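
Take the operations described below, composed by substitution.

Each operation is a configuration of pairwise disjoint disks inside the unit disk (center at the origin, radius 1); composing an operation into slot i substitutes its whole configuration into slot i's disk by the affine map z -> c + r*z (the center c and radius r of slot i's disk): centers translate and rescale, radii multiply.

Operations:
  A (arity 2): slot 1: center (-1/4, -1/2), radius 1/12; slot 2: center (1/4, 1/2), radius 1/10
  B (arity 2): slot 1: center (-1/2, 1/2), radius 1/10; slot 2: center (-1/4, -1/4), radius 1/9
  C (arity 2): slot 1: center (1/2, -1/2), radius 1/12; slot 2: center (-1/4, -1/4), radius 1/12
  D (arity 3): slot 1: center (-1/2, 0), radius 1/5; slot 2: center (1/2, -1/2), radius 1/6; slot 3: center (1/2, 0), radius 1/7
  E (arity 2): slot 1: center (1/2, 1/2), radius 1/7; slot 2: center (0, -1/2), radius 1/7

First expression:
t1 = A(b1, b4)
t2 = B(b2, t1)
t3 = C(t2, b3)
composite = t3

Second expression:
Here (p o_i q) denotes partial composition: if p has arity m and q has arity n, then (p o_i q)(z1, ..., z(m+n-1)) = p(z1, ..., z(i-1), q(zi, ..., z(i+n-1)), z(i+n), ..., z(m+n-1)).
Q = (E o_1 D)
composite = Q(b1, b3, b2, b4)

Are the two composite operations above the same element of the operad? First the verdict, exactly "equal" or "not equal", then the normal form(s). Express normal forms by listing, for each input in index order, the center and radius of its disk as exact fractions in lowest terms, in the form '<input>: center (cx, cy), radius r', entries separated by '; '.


The first expression reduces to b1: center (103/216, -227/432), radius 1/1296; b2: center (11/24, -11/24), radius 1/120; b3: center (-1/4, -1/4), radius 1/12; b4: center (13/27, -223/432), radius 1/1080
The second expression reduces to b1: center (3/7, 1/2), radius 1/35; b2: center (4/7, 1/2), radius 1/49; b3: center (4/7, 3/7), radius 1/42; b4: center (0, -1/2), radius 1/7
They disagree, so not equal.

not equal: they reduce to b1: center (103/216, -227/432), radius 1/1296; b2: center (11/24, -11/24), radius 1/120; b3: center (-1/4, -1/4), radius 1/12; b4: center (13/27, -223/432), radius 1/1080 and b1: center (3/7, 1/2), radius 1/35; b2: center (4/7, 1/2), radius 1/49; b3: center (4/7, 3/7), radius 1/42; b4: center (0, -1/2), radius 1/7


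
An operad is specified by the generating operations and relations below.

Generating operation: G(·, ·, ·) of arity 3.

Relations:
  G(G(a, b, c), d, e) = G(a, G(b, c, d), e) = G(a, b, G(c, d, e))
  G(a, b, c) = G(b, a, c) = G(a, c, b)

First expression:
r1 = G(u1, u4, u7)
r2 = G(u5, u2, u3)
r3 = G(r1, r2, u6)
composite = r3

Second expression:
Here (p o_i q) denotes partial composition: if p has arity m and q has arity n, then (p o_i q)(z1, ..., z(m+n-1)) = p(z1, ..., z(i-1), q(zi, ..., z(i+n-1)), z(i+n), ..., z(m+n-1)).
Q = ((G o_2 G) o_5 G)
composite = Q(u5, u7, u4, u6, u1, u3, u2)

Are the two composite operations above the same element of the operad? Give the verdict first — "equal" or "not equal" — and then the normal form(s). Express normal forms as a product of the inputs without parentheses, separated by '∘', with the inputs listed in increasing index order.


The first expression reduces to u1 ∘ u2 ∘ u3 ∘ u4 ∘ u5 ∘ u6 ∘ u7
The second expression reduces to u1 ∘ u2 ∘ u3 ∘ u4 ∘ u5 ∘ u6 ∘ u7
Both agree, so they are equal.

equal — both sides give u1 ∘ u2 ∘ u3 ∘ u4 ∘ u5 ∘ u6 ∘ u7


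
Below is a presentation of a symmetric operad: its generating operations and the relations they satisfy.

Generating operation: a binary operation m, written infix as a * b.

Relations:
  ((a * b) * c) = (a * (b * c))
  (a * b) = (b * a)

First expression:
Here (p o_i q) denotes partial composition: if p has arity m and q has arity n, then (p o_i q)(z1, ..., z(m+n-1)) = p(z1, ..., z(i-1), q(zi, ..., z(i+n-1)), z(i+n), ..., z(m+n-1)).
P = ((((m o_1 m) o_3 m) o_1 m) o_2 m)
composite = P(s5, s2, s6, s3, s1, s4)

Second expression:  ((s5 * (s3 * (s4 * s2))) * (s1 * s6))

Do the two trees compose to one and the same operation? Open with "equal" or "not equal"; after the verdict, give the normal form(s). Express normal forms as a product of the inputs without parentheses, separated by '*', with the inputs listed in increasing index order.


equal — both sides give s1 * s2 * s3 * s4 * s5 * s6

Reducing the first expression gives s1 * s2 * s3 * s4 * s5 * s6
Reducing the second expression gives s1 * s2 * s3 * s4 * s5 * s6
The forms coincide; equal.


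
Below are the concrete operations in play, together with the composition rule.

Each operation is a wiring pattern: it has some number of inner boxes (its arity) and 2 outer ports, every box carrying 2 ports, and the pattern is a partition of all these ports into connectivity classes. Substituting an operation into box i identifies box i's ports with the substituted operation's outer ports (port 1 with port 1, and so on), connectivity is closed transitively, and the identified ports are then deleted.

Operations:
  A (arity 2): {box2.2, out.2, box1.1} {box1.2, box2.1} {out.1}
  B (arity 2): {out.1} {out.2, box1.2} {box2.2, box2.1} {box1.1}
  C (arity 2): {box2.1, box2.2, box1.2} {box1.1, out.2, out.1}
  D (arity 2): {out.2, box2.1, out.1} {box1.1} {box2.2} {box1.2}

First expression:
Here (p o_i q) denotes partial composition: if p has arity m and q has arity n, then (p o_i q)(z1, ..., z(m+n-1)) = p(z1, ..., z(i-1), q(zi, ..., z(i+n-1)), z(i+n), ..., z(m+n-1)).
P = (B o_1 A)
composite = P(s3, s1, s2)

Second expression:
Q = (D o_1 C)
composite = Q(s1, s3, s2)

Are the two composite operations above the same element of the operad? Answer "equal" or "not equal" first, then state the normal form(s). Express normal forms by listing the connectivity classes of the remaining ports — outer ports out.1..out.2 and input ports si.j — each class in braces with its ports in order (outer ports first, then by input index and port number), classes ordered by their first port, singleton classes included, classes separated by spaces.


not equal: they reduce to {out.1} {out.2, s1.2, s3.1} {s1.1, s3.2} {s2.1, s2.2} and {out.1, out.2, s2.1} {s1.1} {s1.2, s3.1, s3.2} {s2.2}

Reducing the first expression gives {out.1} {out.2, s1.2, s3.1} {s1.1, s3.2} {s2.1, s2.2}
Reducing the second expression gives {out.1, out.2, s2.1} {s1.1} {s1.2, s3.1, s3.2} {s2.2}
No match — not equal.


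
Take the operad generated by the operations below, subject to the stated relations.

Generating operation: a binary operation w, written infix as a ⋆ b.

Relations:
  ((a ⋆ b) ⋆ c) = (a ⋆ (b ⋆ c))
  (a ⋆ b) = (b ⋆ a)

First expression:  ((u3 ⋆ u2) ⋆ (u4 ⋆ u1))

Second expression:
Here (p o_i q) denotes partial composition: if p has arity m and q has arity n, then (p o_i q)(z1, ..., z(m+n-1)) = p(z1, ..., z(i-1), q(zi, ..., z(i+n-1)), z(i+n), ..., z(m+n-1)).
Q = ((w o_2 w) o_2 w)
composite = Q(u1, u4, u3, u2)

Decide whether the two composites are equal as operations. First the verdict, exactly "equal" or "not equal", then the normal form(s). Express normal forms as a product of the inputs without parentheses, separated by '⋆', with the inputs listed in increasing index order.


The first composite normalizes to u1 ⋆ u2 ⋆ u3 ⋆ u4
The second composite normalizes to u1 ⋆ u2 ⋆ u3 ⋆ u4
Same normal form: equal.

equal — both sides give u1 ⋆ u2 ⋆ u3 ⋆ u4


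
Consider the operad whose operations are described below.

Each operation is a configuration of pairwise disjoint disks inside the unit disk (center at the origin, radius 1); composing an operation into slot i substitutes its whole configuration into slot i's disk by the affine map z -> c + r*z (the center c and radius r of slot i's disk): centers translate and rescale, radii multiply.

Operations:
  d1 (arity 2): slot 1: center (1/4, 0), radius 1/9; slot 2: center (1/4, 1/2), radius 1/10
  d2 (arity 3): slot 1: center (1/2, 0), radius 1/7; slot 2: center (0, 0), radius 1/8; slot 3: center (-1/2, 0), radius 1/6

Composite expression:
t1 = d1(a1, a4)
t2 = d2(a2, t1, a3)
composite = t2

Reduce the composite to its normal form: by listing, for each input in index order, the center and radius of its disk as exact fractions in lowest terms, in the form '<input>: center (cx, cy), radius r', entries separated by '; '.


Nesting under d2 composes maps z -> c + r*z down each a-path.
for a2, the 1-step affine chain lands on center (1/2, 0), radius 1/7
for a1, the 2-step affine chain lands on center (1/32, 0), radius 1/72
for a4, the 2-step affine chain lands on center (1/32, 1/16), radius 1/80
for a3, the 1-step affine chain lands on center (-1/2, 0), radius 1/6

a1: center (1/32, 0), radius 1/72; a2: center (1/2, 0), radius 1/7; a3: center (-1/2, 0), radius 1/6; a4: center (1/32, 1/16), radius 1/80


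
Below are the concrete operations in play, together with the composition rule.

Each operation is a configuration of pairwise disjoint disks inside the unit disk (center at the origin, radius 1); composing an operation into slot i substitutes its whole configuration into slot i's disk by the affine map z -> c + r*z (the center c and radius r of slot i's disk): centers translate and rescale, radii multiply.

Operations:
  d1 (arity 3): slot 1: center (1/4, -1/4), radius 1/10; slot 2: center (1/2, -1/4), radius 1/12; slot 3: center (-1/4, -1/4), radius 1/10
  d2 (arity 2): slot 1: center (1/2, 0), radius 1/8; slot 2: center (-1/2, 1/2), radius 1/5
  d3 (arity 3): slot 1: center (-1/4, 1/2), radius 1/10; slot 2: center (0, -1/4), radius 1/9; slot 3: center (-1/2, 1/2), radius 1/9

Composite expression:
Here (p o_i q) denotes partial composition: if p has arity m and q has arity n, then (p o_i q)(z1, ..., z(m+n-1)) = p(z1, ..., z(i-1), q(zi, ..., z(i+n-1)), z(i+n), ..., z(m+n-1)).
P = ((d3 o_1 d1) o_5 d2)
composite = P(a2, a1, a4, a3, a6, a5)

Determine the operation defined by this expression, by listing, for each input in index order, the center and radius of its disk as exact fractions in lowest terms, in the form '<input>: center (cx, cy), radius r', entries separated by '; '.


a1: center (-1/5, 19/40), radius 1/120; a2: center (-9/40, 19/40), radius 1/100; a3: center (0, -1/4), radius 1/9; a4: center (-11/40, 19/40), radius 1/100; a5: center (-5/9, 5/9), radius 1/45; a6: center (-4/9, 1/2), radius 1/72

Only the slot chain above each a matters under d3; compose those maps.
tracing a2 down its 2-map path: center (-9/40, 19/40), radius 1/100
tracing a1 down its 2-map path: center (-1/5, 19/40), radius 1/120
tracing a4 down its 2-map path: center (-11/40, 19/40), radius 1/100
tracing a3 down its 1-map path: center (0, -1/4), radius 1/9
tracing a6 down its 2-map path: center (-4/9, 1/2), radius 1/72
tracing a5 down its 2-map path: center (-5/9, 5/9), radius 1/45


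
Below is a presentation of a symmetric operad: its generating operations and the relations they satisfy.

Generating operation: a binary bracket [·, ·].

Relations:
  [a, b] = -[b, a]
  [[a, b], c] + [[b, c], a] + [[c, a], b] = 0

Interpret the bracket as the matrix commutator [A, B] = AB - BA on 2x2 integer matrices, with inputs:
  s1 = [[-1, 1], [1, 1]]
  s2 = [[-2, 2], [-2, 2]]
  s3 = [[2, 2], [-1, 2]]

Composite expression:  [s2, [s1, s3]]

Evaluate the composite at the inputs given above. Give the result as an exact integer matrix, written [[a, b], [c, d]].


[[-12, 28], [4, 12]]

[s1, s3] = [[-3, -4], [-2, 3]]
[s2, [s1, s3]] = [[-12, 28], [4, 12]]


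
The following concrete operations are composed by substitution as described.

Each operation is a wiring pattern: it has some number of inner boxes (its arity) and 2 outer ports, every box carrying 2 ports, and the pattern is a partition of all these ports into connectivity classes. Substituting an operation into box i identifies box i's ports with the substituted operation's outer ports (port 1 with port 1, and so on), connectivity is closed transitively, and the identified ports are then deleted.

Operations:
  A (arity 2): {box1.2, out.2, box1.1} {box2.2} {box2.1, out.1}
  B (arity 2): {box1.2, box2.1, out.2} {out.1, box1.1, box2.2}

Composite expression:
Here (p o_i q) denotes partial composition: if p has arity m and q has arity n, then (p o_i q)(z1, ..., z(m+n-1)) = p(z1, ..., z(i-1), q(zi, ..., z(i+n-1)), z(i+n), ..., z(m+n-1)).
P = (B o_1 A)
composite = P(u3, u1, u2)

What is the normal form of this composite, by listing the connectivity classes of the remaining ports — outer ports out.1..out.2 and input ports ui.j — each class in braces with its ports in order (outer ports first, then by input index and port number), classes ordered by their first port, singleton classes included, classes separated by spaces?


Treat the ports identified at B as solder joints: merge, then drop.
the subtree at A composes to {out.1, u1.1} {out.2, u3.1, u3.2} {u1.2} on (u3, u1); out.j = own outer ports
the subtree at B composes to {out.1, u1.1, u2.2} {out.2, u2.1, u3.1, u3.2} {u1.2} on (u3, u1, u2); out.j = own outer ports

{out.1, u1.1, u2.2} {out.2, u2.1, u3.1, u3.2} {u1.2}


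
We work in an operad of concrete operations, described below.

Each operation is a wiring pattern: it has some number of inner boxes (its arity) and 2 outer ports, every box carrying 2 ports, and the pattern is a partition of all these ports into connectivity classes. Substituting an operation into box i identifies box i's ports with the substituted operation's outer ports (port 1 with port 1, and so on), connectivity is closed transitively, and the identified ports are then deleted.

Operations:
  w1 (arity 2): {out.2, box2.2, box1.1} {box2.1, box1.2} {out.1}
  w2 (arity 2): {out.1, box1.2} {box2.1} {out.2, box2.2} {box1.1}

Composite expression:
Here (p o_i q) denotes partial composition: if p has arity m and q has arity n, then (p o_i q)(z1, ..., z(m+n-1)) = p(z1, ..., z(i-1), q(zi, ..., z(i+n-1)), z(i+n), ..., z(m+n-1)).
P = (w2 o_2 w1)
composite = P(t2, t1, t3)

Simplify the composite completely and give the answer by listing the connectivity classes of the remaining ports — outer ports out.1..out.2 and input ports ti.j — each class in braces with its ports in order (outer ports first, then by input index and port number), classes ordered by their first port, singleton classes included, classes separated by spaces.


{out.1, t2.2} {out.2, t1.1, t3.2} {t1.2, t3.1} {t2.1}

Connectivity passes through glued w2-boundaries; trace each wire chain.
the subtree at w1 composes to {out.1} {out.2, t1.1, t3.2} {t1.2, t3.1} on (t1, t3); out.j = own outer ports
the subtree at w2 composes to {out.1, t2.2} {out.2, t1.1, t3.2} {t1.2, t3.1} {t2.1} on (t2, t1, t3); out.j = own outer ports


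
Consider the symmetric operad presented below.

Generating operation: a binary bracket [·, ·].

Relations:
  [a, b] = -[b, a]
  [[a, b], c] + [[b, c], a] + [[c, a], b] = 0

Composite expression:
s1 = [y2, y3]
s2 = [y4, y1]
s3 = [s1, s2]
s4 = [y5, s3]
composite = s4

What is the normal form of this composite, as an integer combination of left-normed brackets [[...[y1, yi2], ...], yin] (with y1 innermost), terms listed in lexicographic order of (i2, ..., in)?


-[[[[y1, y4], y2], y3], y5] + [[[[y1, y4], y3], y2], y5]

Expand each bracket as ab - ba; the y1-initial words give the coefficients.
Composite bracket: [y5, [[y2, y3], [y4, y1]]]
The bracket unfolds into 16 signed words via [a, b] = ab - ba (2^4 = 16).
Keep just the words that open with y1:
  sign of y1y4y2y3y5 is -1, so it contributes -[[[[y1, y4], y2], y3], y5]
  sign of y1y4y3y2y5 is +1, so it contributes +[[[[y1, y4], y3], y2], y5]


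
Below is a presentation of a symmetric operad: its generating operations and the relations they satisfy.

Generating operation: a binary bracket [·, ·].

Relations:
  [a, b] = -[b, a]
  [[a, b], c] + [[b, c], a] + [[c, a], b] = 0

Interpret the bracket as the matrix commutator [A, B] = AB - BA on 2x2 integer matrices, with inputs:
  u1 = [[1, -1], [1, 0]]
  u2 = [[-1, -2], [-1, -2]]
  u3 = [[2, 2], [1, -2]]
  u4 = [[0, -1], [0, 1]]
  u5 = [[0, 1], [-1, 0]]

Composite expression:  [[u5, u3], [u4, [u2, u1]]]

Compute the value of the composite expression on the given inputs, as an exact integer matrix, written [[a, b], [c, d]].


[[-20, -26], [-4, 20]]

[u5, u3] = [[3, -4], [-4, -3]]
[u2, u1] = [[-3, 1], [-2, 3]]
[u4, [u2, u1]] = [[2, -7], [-2, -2]]
[[u5, u3], [u4, [u2, u1]]] = [[-20, -26], [-4, 20]]


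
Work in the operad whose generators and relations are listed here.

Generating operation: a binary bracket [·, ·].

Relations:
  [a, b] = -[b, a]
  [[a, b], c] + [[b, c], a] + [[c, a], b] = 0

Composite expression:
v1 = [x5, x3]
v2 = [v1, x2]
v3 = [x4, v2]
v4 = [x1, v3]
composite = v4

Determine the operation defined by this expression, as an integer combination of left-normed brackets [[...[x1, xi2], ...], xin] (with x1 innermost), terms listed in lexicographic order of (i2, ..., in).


Left-normed coefficients sit on the x1-initial expansion words.
Composite bracket: [x1, [x4, [[x5, x3], x2]]]
Under [a, b] = ab - ba we get 16 signed associative words (2^4 = 16).
Coefficients come from the x1-initial words:
  x1x2x3x5x4 (sign -1) contributes -[[[[x1, x2], x3], x5], x4]
  x1x2x5x3x4 (sign +1) contributes +[[[[x1, x2], x5], x3], x4]
  x1x3x5x2x4 (sign +1) contributes +[[[[x1, x3], x5], x2], x4]
  x1x4x2x3x5 (sign +1) contributes +[[[[x1, x4], x2], x3], x5]
  x1x4x2x5x3 (sign -1) contributes -[[[[x1, x4], x2], x5], x3]
  x1x4x3x5x2 (sign -1) contributes -[[[[x1, x4], x3], x5], x2]
  x1x4x5x3x2 (sign +1) contributes +[[[[x1, x4], x5], x3], x2]
  x1x5x3x2x4 (sign -1) contributes -[[[[x1, x5], x3], x2], x4]

-[[[[x1, x2], x3], x5], x4] + [[[[x1, x2], x5], x3], x4] + [[[[x1, x3], x5], x2], x4] + [[[[x1, x4], x2], x3], x5] - [[[[x1, x4], x2], x5], x3] - [[[[x1, x4], x3], x5], x2] + [[[[x1, x4], x5], x3], x2] - [[[[x1, x5], x3], x2], x4]


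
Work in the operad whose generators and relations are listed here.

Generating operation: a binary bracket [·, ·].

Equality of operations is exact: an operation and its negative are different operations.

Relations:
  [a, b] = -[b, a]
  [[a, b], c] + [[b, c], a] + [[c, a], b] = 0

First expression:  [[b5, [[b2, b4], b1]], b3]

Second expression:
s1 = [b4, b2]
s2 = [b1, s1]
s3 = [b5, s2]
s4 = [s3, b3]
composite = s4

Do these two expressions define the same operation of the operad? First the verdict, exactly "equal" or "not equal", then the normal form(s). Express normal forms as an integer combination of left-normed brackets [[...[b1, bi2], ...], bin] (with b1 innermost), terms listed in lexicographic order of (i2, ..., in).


equal — both sides give [[[[b1, b2], b4], b5], b3] - [[[[b1, b4], b2], b5], b3]

The first expression reduces to [[[[b1, b2], b4], b5], b3] - [[[[b1, b4], b2], b5], b3]
The second expression reduces to [[[[b1, b2], b4], b5], b3] - [[[[b1, b4], b2], b5], b3]
Same normal form: equal.


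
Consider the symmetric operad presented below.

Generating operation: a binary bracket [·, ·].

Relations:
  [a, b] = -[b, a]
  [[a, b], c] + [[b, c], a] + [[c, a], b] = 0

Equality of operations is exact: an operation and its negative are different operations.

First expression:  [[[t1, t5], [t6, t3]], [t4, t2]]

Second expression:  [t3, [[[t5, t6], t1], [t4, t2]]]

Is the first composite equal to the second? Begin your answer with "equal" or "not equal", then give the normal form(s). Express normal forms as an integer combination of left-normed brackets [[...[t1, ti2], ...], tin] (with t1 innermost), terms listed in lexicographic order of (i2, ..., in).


not equal — first [[[[[t1, t5], t3], t6], t2], t4] - [[[[[t1, t5], t3], t6], t4], t2] - [[[[[t1, t5], t6], t3], t2], t4] + [[[[[t1, t5], t6], t3], t4], t2], second -[[[[[t1, t5], t6], t2], t4], t3] + [[[[[t1, t5], t6], t4], t2], t3] + [[[[[t1, t6], t5], t2], t4], t3] - [[[[[t1, t6], t5], t4], t2], t3]

The first composite normalizes to [[[[[t1, t5], t3], t6], t2], t4] - [[[[[t1, t5], t3], t6], t4], t2] - [[[[[t1, t5], t6], t3], t2], t4] + [[[[[t1, t5], t6], t3], t4], t2]
The second composite normalizes to -[[[[[t1, t5], t6], t2], t4], t3] + [[[[[t1, t5], t6], t4], t2], t3] + [[[[[t1, t6], t5], t2], t4], t3] - [[[[[t1, t6], t5], t4], t2], t3]
Different reductions; not equal.


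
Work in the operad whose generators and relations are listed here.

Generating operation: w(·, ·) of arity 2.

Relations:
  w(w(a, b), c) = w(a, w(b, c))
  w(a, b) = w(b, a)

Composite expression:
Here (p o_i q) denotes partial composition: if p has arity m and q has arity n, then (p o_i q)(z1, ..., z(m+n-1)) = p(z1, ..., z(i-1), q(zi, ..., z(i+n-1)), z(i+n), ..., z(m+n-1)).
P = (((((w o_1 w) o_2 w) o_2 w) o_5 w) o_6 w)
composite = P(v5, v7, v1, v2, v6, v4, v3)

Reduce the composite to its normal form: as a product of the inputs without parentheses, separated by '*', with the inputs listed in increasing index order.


v1 * v2 * v3 * v4 * v5 * v6 * v7

Key point: w commutes, so take the v-inputs in any fixed order.
w(v7, v1) reduces to v7 * v1
w(w(v7, v1), v2) reduces to v7 * v1 * v2
w(v5, w(w(v7, v1), v2)) reduces to v5 * v7 * v1 * v2
w(v4, v3) reduces to v4 * v3
w(v6, w(v4, v3)) reduces to v6 * v4 * v3
w(w(v5, w(w(v7, v1), v2)), w(v6, w(v4, v3))) reduces to v5 * v7 * v1 * v2 * v6 * v4 * v3
putting the inputs in ascending order: v1 * v2 * v3 * v4 * v5 * v6 * v7


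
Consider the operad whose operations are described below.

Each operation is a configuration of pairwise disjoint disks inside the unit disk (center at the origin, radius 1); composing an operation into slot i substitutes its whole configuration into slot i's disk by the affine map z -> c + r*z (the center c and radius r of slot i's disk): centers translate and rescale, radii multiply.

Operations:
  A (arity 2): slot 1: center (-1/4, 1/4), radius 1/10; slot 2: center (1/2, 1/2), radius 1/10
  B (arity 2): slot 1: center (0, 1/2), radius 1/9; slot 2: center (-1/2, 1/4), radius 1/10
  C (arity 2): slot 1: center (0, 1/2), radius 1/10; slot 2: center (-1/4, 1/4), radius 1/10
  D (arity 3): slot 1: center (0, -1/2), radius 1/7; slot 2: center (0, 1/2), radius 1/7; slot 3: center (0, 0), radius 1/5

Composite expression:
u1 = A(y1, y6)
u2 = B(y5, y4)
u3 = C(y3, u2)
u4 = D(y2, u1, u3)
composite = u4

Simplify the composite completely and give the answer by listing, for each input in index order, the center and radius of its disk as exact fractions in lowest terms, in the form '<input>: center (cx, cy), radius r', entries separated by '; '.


Affine substitution under D: radii multiply and y-centers shift.
y2 passes through 1 substitution, ending at center (0, -1/2), radius 1/7
y1 passes through 2 substitutions, ending at center (-1/28, 15/28), radius 1/70
y6 passes through 2 substitutions, ending at center (1/14, 4/7), radius 1/70
y3 passes through 2 substitutions, ending at center (0, 1/10), radius 1/50
y5 passes through 3 substitutions, ending at center (-1/20, 3/50), radius 1/450
y4 passes through 3 substitutions, ending at center (-3/50, 11/200), radius 1/500

y1: center (-1/28, 15/28), radius 1/70; y2: center (0, -1/2), radius 1/7; y3: center (0, 1/10), radius 1/50; y4: center (-3/50, 11/200), radius 1/500; y5: center (-1/20, 3/50), radius 1/450; y6: center (1/14, 4/7), radius 1/70


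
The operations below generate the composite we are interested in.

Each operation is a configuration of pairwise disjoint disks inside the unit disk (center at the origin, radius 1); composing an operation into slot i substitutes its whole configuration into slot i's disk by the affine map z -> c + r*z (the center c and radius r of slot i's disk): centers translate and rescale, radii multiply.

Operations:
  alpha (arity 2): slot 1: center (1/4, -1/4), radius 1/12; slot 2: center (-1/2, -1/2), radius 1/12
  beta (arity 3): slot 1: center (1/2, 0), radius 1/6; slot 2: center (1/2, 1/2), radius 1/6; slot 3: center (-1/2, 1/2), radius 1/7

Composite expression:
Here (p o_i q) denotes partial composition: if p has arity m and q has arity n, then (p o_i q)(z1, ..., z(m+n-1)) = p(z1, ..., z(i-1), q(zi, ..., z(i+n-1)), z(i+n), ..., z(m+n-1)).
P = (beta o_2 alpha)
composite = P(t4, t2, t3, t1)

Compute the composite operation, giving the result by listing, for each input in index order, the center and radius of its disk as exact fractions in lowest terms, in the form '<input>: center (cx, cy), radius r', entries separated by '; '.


Nesting under beta composes maps z -> c + r*z down each t-path.
t4 passes through 1 substitution, ending at center (1/2, 0), radius 1/6
t2 passes through 2 substitutions, ending at center (13/24, 11/24), radius 1/72
t3 passes through 2 substitutions, ending at center (5/12, 5/12), radius 1/72
t1 passes through 1 substitution, ending at center (-1/2, 1/2), radius 1/7

t1: center (-1/2, 1/2), radius 1/7; t2: center (13/24, 11/24), radius 1/72; t3: center (5/12, 5/12), radius 1/72; t4: center (1/2, 0), radius 1/6


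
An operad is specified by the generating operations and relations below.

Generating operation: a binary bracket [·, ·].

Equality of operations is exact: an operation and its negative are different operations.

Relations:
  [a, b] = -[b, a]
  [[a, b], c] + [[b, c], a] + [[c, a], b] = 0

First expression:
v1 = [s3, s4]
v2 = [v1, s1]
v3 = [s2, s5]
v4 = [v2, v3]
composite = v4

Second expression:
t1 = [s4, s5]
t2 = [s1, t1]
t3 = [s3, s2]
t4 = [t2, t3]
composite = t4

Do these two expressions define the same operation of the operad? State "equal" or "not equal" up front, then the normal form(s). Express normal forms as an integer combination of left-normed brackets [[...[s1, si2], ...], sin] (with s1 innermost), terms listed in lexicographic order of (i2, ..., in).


not equal: they reduce to -[[[[s1, s3], s4], s2], s5] + [[[[s1, s3], s4], s5], s2] + [[[[s1, s4], s3], s2], s5] - [[[[s1, s4], s3], s5], s2] and -[[[[s1, s4], s5], s2], s3] + [[[[s1, s4], s5], s3], s2] + [[[[s1, s5], s4], s2], s3] - [[[[s1, s5], s4], s3], s2]

Normal form of the first expression: -[[[[s1, s3], s4], s2], s5] + [[[[s1, s3], s4], s5], s2] + [[[[s1, s4], s3], s2], s5] - [[[[s1, s4], s3], s5], s2]
Normal form of the second expression: -[[[[s1, s4], s5], s2], s3] + [[[[s1, s4], s5], s3], s2] + [[[[s1, s5], s4], s2], s3] - [[[[s1, s5], s4], s3], s2]
They disagree, so not equal.


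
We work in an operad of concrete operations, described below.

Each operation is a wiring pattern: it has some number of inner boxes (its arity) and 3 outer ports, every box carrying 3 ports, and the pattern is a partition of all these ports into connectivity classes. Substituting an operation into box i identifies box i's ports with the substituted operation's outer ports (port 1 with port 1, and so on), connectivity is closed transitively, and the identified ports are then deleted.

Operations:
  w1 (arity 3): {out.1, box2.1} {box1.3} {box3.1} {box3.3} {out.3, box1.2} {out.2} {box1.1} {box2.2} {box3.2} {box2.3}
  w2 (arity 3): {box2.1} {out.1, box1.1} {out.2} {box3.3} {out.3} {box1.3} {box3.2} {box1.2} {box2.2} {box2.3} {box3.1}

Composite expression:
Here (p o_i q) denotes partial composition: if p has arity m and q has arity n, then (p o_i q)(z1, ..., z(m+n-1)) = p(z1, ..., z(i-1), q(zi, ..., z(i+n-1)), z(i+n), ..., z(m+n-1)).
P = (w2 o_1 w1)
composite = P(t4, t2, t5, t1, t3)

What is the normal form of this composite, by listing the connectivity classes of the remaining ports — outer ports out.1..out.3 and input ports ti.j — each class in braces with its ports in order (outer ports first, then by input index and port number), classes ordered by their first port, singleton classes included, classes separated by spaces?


{out.1, t2.1} {out.2} {out.3} {t1.1} {t1.2} {t1.3} {t2.2} {t2.3} {t3.1} {t3.2} {t3.3} {t4.1} {t4.2} {t4.3} {t5.1} {t5.2} {t5.3}


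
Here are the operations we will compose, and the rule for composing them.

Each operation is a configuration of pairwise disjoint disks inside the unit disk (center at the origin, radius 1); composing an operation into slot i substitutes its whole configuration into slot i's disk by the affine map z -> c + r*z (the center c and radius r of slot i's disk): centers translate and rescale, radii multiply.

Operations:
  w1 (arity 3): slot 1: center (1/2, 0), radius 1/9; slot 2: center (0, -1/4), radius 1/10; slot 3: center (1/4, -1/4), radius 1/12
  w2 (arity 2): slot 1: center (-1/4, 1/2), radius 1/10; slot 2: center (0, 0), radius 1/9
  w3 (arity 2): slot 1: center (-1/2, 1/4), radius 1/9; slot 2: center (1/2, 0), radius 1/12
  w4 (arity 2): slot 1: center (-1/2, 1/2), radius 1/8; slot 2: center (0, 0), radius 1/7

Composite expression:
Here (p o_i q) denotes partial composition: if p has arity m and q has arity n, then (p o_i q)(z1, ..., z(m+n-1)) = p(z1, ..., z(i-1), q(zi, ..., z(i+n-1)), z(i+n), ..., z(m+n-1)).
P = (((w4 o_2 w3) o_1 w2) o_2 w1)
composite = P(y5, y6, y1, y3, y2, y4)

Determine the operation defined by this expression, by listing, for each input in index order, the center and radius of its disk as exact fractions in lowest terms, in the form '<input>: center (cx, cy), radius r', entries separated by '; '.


y1: center (-1/2, 143/288), radius 1/720; y2: center (-1/14, 1/28), radius 1/63; y3: center (-143/288, 143/288), radius 1/864; y4: center (1/14, 0), radius 1/84; y5: center (-17/32, 9/16), radius 1/80; y6: center (-71/144, 1/2), radius 1/648


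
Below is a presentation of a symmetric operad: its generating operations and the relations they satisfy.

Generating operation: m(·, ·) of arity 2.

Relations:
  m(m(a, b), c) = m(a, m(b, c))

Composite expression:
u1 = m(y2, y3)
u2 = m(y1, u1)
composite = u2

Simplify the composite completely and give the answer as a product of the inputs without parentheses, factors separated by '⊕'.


Under associativity of m, the answer is the y's in reading order.
m(y2, y3) linearizes to y2 ⊕ y3
m(y1, m(y2, y3)) linearizes to y1 ⊕ y2 ⊕ y3

y1 ⊕ y2 ⊕ y3


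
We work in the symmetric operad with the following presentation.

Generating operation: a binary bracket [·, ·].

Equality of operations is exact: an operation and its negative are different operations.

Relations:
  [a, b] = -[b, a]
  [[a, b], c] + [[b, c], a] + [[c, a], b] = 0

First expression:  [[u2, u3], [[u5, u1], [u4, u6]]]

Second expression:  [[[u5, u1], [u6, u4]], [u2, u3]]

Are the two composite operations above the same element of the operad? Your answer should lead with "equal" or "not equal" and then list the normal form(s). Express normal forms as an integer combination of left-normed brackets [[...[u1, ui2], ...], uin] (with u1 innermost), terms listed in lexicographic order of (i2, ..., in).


equal: each reduces to [[[[[u1, u5], u4], u6], u2], u3] - [[[[[u1, u5], u4], u6], u3], u2] - [[[[[u1, u5], u6], u4], u2], u3] + [[[[[u1, u5], u6], u4], u3], u2]

The first composite normalizes to [[[[[u1, u5], u4], u6], u2], u3] - [[[[[u1, u5], u4], u6], u3], u2] - [[[[[u1, u5], u6], u4], u2], u3] + [[[[[u1, u5], u6], u4], u3], u2]
The second composite normalizes to [[[[[u1, u5], u4], u6], u2], u3] - [[[[[u1, u5], u4], u6], u3], u2] - [[[[[u1, u5], u6], u4], u2], u3] + [[[[[u1, u5], u6], u4], u3], u2]
One common form — equal.


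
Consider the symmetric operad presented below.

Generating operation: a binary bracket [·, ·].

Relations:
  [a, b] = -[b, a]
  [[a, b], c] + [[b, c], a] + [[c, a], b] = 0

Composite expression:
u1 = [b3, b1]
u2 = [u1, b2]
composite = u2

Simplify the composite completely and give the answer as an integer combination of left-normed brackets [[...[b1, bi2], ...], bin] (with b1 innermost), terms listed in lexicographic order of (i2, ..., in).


-[[b1, b3], b2]


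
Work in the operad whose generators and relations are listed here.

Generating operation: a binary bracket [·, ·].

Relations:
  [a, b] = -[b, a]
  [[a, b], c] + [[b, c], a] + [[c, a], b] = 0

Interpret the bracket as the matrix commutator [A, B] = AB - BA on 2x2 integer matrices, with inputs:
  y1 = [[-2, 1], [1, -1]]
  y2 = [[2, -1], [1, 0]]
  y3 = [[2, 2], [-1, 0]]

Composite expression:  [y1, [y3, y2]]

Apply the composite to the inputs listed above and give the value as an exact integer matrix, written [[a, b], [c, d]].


[[2, 4], [-2, -2]]

[y3, y2] = [[1, -6], [-4, -1]]
[y1, [y3, y2]] = [[2, 4], [-2, -2]]


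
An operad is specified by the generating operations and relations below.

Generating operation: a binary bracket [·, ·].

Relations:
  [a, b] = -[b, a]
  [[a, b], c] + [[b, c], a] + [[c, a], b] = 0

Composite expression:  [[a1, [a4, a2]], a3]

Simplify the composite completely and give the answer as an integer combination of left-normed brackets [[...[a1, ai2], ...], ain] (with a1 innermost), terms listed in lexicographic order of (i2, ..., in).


-[[[a1, a2], a4], a3] + [[[a1, a4], a2], a3]

Left-normed coefficients sit on the a1-initial expansion words.
Composite bracket: [[a1, [a4, a2]], a3]
Applying ab - ba throughout gives 8 signed words (2^3 = 8).
Words beginning with a1 determine it all:
  from a1a2a4a3, sign -1: term -[[[a1, a2], a4], a3]
  from a1a4a2a3, sign +1: term +[[[a1, a4], a2], a3]


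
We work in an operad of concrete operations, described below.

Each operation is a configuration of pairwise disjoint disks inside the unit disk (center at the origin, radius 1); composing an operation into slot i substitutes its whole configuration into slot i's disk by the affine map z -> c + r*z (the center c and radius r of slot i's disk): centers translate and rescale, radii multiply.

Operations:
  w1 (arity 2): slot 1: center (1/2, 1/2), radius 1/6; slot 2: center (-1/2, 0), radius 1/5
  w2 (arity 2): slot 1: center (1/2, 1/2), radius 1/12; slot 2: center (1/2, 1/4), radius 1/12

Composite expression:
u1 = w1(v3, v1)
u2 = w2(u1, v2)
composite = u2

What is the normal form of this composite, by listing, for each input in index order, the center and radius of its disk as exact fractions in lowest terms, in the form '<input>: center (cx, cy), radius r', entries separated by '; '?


v1: center (11/24, 1/2), radius 1/60; v2: center (1/2, 1/4), radius 1/12; v3: center (13/24, 13/24), radius 1/72

Affine substitution under w2: radii multiply and v-centers shift.
tracing v3 down its 2-map path: center (13/24, 13/24), radius 1/72
tracing v1 down its 2-map path: center (11/24, 1/2), radius 1/60
tracing v2 down its 1-map path: center (1/2, 1/4), radius 1/12


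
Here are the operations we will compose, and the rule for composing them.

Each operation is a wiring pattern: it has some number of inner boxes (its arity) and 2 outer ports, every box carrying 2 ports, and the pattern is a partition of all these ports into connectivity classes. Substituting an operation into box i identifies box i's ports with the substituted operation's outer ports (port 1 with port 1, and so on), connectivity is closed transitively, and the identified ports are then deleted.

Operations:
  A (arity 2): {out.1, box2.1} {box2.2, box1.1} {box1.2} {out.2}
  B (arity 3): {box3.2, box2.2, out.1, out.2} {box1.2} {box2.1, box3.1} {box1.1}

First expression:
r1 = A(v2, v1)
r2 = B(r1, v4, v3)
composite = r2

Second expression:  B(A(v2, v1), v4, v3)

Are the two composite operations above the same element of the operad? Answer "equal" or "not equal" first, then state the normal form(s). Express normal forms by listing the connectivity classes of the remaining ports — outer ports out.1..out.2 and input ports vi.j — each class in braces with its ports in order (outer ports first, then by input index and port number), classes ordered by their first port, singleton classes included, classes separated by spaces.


equal: each reduces to {out.1, out.2, v3.2, v4.2} {v1.1} {v1.2, v2.1} {v2.2} {v3.1, v4.1}

The first composite normalizes to {out.1, out.2, v3.2, v4.2} {v1.1} {v1.2, v2.1} {v2.2} {v3.1, v4.1}
The second composite normalizes to {out.1, out.2, v3.2, v4.2} {v1.1} {v1.2, v2.1} {v2.2} {v3.1, v4.1}
Both agree, so they are equal.


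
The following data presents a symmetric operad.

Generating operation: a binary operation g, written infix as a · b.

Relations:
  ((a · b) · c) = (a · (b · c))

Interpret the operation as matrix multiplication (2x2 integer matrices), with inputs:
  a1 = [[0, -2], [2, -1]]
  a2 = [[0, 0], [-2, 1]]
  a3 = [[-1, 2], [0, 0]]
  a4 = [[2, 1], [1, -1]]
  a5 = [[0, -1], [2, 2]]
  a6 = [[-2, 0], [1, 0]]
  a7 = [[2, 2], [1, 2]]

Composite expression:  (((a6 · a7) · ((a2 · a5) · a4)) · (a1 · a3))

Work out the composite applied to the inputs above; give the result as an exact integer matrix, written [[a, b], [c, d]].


[[-16, 32], [8, -16]]

(a6 · a7) = [[-4, -4], [2, 2]]
(a2 · a5) = [[0, 0], [2, 4]]
((a2 · a5) · a4) = [[0, 0], [8, -2]]
((a6 · a7) · ((a2 · a5) · a4)) = [[-32, 8], [16, -4]]
(a1 · a3) = [[0, 0], [-2, 4]]
(((a6 · a7) · ((a2 · a5) · a4)) · (a1 · a3)) = [[-16, 32], [8, -16]]


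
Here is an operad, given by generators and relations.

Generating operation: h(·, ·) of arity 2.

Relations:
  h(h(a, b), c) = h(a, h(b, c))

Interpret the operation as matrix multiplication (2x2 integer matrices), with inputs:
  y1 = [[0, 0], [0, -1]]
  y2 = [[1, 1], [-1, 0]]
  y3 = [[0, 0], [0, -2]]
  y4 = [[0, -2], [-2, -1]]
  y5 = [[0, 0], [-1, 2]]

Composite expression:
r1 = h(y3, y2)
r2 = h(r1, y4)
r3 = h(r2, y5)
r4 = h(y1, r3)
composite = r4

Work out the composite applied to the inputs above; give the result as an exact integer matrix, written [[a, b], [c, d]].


[[0, 0], [-4, 8]]

h(y3, y2) = [[0, 0], [2, 0]]
h(h(y3, y2), y4) = [[0, 0], [0, -4]]
h(h(h(y3, y2), y4), y5) = [[0, 0], [4, -8]]
h(y1, h(h(h(y3, y2), y4), y5)) = [[0, 0], [-4, 8]]


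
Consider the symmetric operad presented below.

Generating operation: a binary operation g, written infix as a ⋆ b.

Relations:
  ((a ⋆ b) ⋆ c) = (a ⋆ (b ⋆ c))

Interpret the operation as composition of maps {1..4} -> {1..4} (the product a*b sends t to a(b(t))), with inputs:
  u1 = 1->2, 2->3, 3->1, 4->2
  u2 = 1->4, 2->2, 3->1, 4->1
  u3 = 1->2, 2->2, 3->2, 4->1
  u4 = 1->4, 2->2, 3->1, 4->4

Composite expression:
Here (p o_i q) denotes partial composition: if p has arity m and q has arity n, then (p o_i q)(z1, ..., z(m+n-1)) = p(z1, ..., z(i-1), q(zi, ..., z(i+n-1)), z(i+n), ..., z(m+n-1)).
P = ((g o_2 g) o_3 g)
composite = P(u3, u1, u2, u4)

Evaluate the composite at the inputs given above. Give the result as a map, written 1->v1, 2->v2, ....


1->2, 2->2, 3->2, 4->2

(u2 ⋆ u4) = 1->1, 2->2, 3->4, 4->1
(u1 ⋆ (u2 ⋆ u4)) = 1->2, 2->3, 3->2, 4->2
(u3 ⋆ (u1 ⋆ (u2 ⋆ u4))) = 1->2, 2->2, 3->2, 4->2


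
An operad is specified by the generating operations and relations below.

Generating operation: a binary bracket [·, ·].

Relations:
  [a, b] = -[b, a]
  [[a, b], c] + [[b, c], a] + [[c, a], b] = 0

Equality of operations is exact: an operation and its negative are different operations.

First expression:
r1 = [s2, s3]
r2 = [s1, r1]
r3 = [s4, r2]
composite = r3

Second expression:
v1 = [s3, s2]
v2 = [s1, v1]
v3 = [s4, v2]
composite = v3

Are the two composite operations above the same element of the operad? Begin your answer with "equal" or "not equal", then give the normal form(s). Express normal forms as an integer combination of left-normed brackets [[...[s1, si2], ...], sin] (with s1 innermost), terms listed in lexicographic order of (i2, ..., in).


not equal: they reduce to -[[[s1, s2], s3], s4] + [[[s1, s3], s2], s4] and [[[s1, s2], s3], s4] - [[[s1, s3], s2], s4]

The first expression reduces to -[[[s1, s2], s3], s4] + [[[s1, s3], s2], s4]
The second expression reduces to [[[s1, s2], s3], s4] - [[[s1, s3], s2], s4]
They disagree, so not equal.


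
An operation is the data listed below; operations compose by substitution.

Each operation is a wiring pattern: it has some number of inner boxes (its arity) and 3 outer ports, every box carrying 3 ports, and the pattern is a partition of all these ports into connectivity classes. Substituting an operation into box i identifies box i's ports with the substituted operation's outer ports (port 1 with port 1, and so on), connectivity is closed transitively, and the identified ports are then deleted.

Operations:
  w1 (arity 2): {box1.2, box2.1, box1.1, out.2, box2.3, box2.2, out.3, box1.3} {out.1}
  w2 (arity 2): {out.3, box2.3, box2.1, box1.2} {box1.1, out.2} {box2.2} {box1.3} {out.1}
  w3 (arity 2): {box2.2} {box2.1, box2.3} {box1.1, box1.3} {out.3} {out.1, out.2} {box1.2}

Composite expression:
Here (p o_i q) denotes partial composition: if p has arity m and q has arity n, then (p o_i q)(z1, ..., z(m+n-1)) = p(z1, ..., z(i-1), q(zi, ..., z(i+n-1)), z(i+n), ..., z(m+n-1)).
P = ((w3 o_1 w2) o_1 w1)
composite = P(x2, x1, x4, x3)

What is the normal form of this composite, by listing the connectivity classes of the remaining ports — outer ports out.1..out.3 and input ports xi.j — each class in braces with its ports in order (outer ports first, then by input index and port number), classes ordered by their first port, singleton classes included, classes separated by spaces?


Connectivity passes through glued w3-boundaries; trace each wire chain.
stage w1: inputs (x2, x1), connectivity {out.1} {out.2, out.3, x1.1, x1.2, x1.3, x2.1, x2.2, x2.3}, out.j its boundary
stage w2: inputs (x2, x1, x4), connectivity {out.1} {out.2} {out.3, x1.1, x1.2, x1.3, x2.1, x2.2, x2.3, x4.1, x4.3} {x4.2}, out.j its boundary
stage w3: inputs (x2, x1, x4, x3), connectivity {out.1, out.2} {out.3} {x1.1, x1.2, x1.3, x2.1, x2.2, x2.3, x4.1, x4.3} {x3.1, x3.3} {x3.2} {x4.2}, out.j its boundary

{out.1, out.2} {out.3} {x1.1, x1.2, x1.3, x2.1, x2.2, x2.3, x4.1, x4.3} {x3.1, x3.3} {x3.2} {x4.2}
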